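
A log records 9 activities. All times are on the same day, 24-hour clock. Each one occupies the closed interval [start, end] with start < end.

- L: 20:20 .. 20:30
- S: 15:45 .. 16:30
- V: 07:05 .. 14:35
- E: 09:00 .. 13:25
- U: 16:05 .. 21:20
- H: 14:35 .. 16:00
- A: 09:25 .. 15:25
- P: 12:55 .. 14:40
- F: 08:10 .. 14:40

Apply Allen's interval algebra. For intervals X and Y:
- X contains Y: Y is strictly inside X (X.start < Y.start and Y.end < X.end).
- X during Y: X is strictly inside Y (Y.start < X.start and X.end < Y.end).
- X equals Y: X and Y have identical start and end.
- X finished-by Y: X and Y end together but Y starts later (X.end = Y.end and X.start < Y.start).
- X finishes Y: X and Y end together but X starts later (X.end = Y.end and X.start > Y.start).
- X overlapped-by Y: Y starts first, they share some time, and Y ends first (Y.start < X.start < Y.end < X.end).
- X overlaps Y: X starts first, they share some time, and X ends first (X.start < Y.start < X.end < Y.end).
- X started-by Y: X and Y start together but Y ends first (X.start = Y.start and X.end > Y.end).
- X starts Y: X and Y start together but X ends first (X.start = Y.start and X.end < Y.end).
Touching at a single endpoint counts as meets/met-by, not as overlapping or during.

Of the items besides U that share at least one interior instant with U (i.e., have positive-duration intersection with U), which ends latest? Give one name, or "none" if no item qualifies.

Target U = [16:05, 21:20].
A [09:25, 15:25] → before → excluded.
E [09:00, 13:25] → before → excluded.
F [08:10, 14:40] → before → excluded.
H [14:35, 16:00] → before → excluded.
L [20:20, 20:30] → during → candidate.
P [12:55, 14:40] → before → excluded.
S [15:45, 16:30] → overlaps → candidate.
V [07:05, 14:35] → before → excluded.
Among candidates, latest end is 20:30 → L.

L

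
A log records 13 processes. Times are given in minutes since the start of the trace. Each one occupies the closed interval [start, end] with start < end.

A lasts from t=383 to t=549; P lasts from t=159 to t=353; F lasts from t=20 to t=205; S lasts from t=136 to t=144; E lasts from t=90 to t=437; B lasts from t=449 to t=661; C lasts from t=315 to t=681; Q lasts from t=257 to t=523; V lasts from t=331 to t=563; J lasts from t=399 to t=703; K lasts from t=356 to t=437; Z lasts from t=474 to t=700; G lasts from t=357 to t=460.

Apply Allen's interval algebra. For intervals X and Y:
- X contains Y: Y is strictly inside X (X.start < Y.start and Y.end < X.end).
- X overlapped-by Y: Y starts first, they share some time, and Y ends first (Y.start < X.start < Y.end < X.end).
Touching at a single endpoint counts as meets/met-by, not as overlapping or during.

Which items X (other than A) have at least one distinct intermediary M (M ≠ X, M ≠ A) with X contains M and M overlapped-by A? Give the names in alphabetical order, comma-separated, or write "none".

Target A = [t=383, t=549].
Intermediaries M with M overlapped-by A: B, J, Z.
Via B — items with X contains B: C, J.
Via J — items with X contains J: none.
Via Z — items with X contains Z: J.
Union: C, J.

C, J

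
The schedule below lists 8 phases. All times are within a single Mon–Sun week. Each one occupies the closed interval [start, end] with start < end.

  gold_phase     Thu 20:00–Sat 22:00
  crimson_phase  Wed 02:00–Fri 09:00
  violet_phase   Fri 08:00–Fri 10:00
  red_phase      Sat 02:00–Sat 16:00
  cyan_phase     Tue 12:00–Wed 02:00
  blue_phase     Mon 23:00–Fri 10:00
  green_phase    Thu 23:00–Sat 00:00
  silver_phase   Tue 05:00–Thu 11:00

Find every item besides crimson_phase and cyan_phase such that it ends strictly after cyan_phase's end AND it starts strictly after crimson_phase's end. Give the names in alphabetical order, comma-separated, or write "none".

Conditions: its end is strictly after cyan_phase's end (X.end > Wed 02:00) AND its start is strictly after crimson_phase's end (X.start > Fri 09:00).
blue_phase: end Fri 10:00 > Wed 02:00? ✓; start Mon 23:00 > Fri 09:00? ✗ → no.
gold_phase: end Sat 22:00 > Wed 02:00? ✓; start Thu 20:00 > Fri 09:00? ✗ → no.
green_phase: end Sat 00:00 > Wed 02:00? ✓; start Thu 23:00 > Fri 09:00? ✗ → no.
red_phase: end Sat 16:00 > Wed 02:00? ✓; start Sat 02:00 > Fri 09:00? ✓ → yes.
silver_phase: end Thu 11:00 > Wed 02:00? ✓; start Tue 05:00 > Fri 09:00? ✗ → no.
violet_phase: end Fri 10:00 > Wed 02:00? ✓; start Fri 08:00 > Fri 09:00? ✗ → no.
Result: red_phase.

red_phase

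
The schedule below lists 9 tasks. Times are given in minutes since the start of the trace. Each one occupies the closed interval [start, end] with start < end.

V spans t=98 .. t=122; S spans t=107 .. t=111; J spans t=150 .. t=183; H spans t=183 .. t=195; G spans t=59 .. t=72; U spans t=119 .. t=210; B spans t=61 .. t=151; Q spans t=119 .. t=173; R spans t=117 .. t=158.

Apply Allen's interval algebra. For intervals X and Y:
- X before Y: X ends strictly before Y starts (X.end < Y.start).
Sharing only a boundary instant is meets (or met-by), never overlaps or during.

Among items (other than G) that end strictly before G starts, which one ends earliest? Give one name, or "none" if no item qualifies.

Target G = [t=59, t=72].
B [t=61, t=151] → overlapped-by → excluded.
H [t=183, t=195] → after → excluded.
J [t=150, t=183] → after → excluded.
Q [t=119, t=173] → after → excluded.
R [t=117, t=158] → after → excluded.
S [t=107, t=111] → after → excluded.
U [t=119, t=210] → after → excluded.
V [t=98, t=122] → after → excluded.
No candidates → none.

none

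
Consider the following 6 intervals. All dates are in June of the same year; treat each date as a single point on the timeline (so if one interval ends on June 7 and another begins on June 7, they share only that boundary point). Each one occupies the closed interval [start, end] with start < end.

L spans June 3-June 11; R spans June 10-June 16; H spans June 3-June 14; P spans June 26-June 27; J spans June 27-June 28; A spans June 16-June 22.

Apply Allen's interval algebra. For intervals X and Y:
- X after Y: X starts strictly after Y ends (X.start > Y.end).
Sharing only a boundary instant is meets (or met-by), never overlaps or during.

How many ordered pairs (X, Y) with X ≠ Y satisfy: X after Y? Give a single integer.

Checking all 30 ordered pairs for relation 'after'; matching pairs in alphabetical order:
(A, H): A after H ✓
(A, L): A after L ✓
(J, A): J after A ✓
(J, H): J after H ✓
(J, L): J after L ✓
(J, R): J after R ✓
(P, A): P after A ✓
(P, H): P after H ✓
(P, L): P after L ✓
(P, R): P after R ✓
Count: 10.

10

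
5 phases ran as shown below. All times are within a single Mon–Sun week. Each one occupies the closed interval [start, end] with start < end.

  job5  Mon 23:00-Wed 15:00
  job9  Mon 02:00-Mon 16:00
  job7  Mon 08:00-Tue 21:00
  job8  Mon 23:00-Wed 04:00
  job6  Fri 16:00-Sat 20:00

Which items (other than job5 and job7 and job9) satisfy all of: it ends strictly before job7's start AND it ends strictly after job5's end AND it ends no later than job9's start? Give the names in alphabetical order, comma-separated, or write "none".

none

Conditions: its end is strictly before job7's start (X.end < Mon 08:00) AND its end is strictly after job5's end (X.end > Wed 15:00) AND its end is no later than job9's start (X.end <= Mon 02:00).
job6: end Sat 20:00 < Mon 08:00? ✗; end Sat 20:00 > Wed 15:00? ✓; end Sat 20:00 <= Mon 02:00? ✗ → no.
job8: end Wed 04:00 < Mon 08:00? ✗; end Wed 04:00 > Wed 15:00? ✗; end Wed 04:00 <= Mon 02:00? ✗ → no.
Result: none.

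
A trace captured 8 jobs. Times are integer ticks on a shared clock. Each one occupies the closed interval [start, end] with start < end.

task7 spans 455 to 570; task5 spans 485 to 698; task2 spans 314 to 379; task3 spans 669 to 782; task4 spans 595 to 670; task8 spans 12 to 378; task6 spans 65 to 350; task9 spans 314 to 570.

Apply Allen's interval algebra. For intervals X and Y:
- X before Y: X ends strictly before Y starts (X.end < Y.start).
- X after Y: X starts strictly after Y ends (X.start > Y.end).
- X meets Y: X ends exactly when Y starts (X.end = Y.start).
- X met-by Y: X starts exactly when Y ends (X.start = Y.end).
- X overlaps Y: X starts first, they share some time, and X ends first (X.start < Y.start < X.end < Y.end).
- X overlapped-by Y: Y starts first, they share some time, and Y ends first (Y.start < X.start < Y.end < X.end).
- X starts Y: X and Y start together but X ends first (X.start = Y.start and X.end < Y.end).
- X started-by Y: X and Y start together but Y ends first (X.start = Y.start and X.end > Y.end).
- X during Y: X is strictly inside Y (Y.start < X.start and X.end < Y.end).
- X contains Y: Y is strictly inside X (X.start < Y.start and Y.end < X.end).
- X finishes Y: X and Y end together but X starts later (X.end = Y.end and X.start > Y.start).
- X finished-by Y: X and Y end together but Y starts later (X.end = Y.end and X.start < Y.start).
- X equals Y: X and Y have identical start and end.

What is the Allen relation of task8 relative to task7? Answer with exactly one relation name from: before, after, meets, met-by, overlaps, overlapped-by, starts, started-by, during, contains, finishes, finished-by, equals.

before

task8 = [12, 378]; task7 = [455, 570].
Compare endpoints: task8.start < task7.start, task8.start < task7.end, task8.end < task7.start, task8.end < task7.end.
That pattern is 'before'.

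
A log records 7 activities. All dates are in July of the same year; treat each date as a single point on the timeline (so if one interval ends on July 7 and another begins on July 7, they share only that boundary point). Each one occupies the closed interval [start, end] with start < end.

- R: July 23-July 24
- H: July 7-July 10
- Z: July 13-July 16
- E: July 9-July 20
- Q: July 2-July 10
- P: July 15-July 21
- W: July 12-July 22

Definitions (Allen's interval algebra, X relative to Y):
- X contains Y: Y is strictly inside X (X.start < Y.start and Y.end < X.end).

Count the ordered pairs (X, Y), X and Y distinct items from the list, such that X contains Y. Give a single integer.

Checking all 42 ordered pairs for relation 'contains'; matching pairs in alphabetical order:
(E, Z): E contains Z ✓
(W, P): W contains P ✓
(W, Z): W contains Z ✓
Count: 3.

3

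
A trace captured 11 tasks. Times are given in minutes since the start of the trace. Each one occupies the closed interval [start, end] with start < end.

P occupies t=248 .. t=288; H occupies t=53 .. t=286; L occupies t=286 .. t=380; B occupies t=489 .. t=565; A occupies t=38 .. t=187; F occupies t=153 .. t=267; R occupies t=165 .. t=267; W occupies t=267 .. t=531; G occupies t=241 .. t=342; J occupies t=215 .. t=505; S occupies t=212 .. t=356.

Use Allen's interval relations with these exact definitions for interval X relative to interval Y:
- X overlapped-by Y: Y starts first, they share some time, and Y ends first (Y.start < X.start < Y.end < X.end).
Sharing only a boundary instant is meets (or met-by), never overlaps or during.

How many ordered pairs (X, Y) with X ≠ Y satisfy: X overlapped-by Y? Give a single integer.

Checking all 110 ordered pairs for relation 'overlapped-by'; matching pairs in alphabetical order:
(B, J): B overlapped-by J ✓
(B, W): B overlapped-by W ✓
(F, A): F overlapped-by A ✓
(G, F): G overlapped-by F ✓
(G, H): G overlapped-by H ✓
(G, R): G overlapped-by R ✓
(H, A): H overlapped-by A ✓
(J, F): J overlapped-by F ✓
(J, H): J overlapped-by H ✓
(J, R): J overlapped-by R ✓
(J, S): J overlapped-by S ✓
(L, G): L overlapped-by G ✓
(L, P): L overlapped-by P ✓
(L, S): L overlapped-by S ✓
(P, F): P overlapped-by F ✓
(P, H): P overlapped-by H ✓
(P, R): P overlapped-by R ✓
(R, A): R overlapped-by A ✓
(S, F): S overlapped-by F ✓
(S, H): S overlapped-by H ✓
(S, R): S overlapped-by R ✓
(W, G): W overlapped-by G ✓
(W, H): W overlapped-by H ✓
(W, J): W overlapped-by J ✓
... plus 2 further pairs not listed.
Count: 26.

26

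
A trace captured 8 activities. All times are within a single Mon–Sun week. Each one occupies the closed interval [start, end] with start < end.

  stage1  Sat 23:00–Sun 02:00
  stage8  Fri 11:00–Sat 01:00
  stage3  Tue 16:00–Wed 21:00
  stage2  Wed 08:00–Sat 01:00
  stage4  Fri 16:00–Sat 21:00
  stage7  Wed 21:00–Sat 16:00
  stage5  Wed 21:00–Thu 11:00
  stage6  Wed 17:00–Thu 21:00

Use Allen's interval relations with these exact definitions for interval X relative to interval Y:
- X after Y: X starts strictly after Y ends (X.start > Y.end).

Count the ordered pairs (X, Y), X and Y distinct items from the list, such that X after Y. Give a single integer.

Checking all 56 ordered pairs for relation 'after'; matching pairs in alphabetical order:
(stage1, stage2): stage1 after stage2 ✓
(stage1, stage3): stage1 after stage3 ✓
(stage1, stage4): stage1 after stage4 ✓
(stage1, stage5): stage1 after stage5 ✓
(stage1, stage6): stage1 after stage6 ✓
(stage1, stage7): stage1 after stage7 ✓
(stage1, stage8): stage1 after stage8 ✓
(stage4, stage3): stage4 after stage3 ✓
(stage4, stage5): stage4 after stage5 ✓
(stage4, stage6): stage4 after stage6 ✓
(stage8, stage3): stage8 after stage3 ✓
(stage8, stage5): stage8 after stage5 ✓
(stage8, stage6): stage8 after stage6 ✓
Count: 13.

13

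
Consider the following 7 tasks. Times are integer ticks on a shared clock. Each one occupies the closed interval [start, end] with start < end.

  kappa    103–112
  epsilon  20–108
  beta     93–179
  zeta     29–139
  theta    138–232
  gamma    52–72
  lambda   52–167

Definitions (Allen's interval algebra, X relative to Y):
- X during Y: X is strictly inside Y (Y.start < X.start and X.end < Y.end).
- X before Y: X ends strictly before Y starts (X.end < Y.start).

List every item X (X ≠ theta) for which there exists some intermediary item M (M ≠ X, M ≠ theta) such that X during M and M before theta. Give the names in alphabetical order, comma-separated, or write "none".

Target theta = [138, 232].
Intermediaries M with M before theta: epsilon, gamma, kappa.
Via epsilon — items with X during epsilon: gamma.
Via gamma — items with X during gamma: none.
Via kappa — items with X during kappa: none.
Union: gamma.

gamma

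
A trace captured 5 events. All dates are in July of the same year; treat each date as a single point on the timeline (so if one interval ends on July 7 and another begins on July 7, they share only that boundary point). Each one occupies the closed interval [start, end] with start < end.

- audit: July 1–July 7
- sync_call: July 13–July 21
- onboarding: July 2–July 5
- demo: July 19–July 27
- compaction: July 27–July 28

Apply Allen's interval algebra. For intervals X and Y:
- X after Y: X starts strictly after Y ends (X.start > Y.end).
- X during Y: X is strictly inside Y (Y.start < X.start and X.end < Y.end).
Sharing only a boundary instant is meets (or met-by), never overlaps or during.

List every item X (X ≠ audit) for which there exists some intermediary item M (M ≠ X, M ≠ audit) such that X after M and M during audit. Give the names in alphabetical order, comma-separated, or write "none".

Target audit = [July 1, July 7].
Intermediaries M with M during audit: onboarding.
Via onboarding — items with X after onboarding: compaction, demo, sync_call.
Union: compaction, demo, sync_call.

compaction, demo, sync_call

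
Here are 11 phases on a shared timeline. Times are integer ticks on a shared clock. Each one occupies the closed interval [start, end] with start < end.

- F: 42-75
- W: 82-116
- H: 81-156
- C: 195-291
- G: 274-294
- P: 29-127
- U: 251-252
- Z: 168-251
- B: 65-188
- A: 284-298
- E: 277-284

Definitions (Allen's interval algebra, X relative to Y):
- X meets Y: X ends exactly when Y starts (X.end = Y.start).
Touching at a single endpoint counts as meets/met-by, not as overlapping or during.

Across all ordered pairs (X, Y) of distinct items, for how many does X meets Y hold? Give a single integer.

2

Checking all 110 ordered pairs for relation 'meets'; matching pairs in alphabetical order:
(E, A): E meets A ✓
(Z, U): Z meets U ✓
Count: 2.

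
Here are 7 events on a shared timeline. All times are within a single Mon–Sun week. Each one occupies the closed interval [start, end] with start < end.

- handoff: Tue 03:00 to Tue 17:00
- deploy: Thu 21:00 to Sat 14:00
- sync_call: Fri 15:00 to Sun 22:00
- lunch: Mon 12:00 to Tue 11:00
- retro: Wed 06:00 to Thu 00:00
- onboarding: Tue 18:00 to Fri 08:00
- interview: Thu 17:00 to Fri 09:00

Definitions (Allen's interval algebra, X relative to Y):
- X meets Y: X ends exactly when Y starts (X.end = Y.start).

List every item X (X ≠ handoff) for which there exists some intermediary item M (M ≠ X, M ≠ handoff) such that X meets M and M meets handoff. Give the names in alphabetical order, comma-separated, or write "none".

Target handoff = [Tue 03:00, Tue 17:00].
Intermediaries M with M meets handoff: none.
Union: none.

none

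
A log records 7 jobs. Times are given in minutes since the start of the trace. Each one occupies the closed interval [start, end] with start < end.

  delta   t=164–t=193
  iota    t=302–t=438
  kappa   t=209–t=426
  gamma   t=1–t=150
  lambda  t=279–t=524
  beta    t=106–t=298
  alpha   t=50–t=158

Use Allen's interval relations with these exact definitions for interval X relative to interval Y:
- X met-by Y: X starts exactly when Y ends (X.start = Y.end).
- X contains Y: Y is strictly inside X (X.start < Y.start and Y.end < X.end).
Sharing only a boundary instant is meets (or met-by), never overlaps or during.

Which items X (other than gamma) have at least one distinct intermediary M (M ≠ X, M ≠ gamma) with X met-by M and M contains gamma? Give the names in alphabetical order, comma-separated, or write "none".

Target gamma = [t=1, t=150].
Intermediaries M with M contains gamma: none.
Union: none.

none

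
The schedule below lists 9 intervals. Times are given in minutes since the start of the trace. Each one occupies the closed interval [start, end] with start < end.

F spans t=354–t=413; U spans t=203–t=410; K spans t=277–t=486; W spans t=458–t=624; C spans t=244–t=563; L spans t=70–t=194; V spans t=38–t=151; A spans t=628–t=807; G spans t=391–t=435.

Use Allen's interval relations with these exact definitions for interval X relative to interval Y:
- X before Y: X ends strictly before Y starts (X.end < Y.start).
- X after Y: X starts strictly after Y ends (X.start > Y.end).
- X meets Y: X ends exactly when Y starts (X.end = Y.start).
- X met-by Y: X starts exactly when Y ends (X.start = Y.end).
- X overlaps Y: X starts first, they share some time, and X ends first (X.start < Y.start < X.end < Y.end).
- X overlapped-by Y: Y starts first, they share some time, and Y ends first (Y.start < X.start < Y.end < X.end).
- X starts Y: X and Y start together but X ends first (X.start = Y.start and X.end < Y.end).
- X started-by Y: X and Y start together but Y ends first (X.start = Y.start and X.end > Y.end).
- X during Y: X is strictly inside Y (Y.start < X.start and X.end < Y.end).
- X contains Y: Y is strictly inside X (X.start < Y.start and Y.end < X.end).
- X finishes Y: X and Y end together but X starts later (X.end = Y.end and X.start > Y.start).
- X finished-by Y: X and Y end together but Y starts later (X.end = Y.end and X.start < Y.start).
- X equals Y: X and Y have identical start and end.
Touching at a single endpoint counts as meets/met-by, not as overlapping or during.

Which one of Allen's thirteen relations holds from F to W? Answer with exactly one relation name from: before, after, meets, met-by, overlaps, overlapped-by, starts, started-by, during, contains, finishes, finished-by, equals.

F = [t=354, t=413]; W = [t=458, t=624].
Compare endpoints: F.start < W.start, F.start < W.end, F.end < W.start, F.end < W.end.
That pattern is 'before'.

before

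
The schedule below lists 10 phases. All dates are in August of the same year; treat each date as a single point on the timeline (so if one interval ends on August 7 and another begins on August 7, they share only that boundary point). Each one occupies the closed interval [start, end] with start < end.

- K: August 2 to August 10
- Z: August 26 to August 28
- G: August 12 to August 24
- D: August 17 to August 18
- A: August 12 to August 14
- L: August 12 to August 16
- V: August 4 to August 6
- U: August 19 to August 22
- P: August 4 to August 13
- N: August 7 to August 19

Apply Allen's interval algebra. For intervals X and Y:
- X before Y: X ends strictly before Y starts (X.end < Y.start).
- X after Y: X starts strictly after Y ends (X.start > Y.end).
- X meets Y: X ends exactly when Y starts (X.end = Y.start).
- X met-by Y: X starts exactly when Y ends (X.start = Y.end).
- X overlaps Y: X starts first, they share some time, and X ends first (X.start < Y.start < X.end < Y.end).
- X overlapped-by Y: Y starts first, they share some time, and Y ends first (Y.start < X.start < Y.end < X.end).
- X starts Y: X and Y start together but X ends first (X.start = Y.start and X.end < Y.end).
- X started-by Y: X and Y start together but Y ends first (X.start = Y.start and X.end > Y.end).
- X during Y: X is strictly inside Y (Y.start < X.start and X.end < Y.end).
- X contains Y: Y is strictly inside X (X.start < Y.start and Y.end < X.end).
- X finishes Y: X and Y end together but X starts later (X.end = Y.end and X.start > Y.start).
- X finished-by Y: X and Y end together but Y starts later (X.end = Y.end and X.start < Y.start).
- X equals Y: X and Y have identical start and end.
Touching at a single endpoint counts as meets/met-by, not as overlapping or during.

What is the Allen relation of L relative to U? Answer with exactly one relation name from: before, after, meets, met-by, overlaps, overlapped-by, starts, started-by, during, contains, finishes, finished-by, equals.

before

L = [August 12, August 16]; U = [August 19, August 22].
Compare endpoints: L.start < U.start, L.start < U.end, L.end < U.start, L.end < U.end.
That pattern is 'before'.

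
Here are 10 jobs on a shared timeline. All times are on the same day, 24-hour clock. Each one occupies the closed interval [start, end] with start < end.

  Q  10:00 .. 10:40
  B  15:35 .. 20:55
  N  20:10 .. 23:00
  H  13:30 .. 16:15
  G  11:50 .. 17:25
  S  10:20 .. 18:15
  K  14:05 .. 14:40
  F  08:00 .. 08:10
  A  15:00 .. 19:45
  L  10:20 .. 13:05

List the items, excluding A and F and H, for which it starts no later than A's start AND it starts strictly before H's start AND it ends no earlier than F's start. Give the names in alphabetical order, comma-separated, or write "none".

G, L, Q, S

Conditions: its start is no later than A's start (X.start <= 15:00) AND its start is strictly before H's start (X.start < 13:30) AND its end is no earlier than F's start (X.end >= 08:00).
B: start 15:35 <= 15:00? ✗; start 15:35 < 13:30? ✗; end 20:55 >= 08:00? ✓ → no.
G: start 11:50 <= 15:00? ✓; start 11:50 < 13:30? ✓; end 17:25 >= 08:00? ✓ → yes.
K: start 14:05 <= 15:00? ✓; start 14:05 < 13:30? ✗; end 14:40 >= 08:00? ✓ → no.
L: start 10:20 <= 15:00? ✓; start 10:20 < 13:30? ✓; end 13:05 >= 08:00? ✓ → yes.
N: start 20:10 <= 15:00? ✗; start 20:10 < 13:30? ✗; end 23:00 >= 08:00? ✓ → no.
Q: start 10:00 <= 15:00? ✓; start 10:00 < 13:30? ✓; end 10:40 >= 08:00? ✓ → yes.
S: start 10:20 <= 15:00? ✓; start 10:20 < 13:30? ✓; end 18:15 >= 08:00? ✓ → yes.
Result: G, L, Q, S.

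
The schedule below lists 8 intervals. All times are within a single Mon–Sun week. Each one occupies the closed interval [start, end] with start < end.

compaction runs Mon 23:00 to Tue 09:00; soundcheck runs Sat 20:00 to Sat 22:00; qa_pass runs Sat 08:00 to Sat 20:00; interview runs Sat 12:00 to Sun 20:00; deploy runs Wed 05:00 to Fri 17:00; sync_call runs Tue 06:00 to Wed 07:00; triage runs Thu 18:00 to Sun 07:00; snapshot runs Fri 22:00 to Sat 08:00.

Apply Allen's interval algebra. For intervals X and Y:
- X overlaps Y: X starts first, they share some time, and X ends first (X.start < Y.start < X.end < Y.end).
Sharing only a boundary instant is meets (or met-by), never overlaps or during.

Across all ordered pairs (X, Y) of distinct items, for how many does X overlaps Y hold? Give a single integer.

5

Checking all 56 ordered pairs for relation 'overlaps'; matching pairs in alphabetical order:
(compaction, sync_call): compaction overlaps sync_call ✓
(deploy, triage): deploy overlaps triage ✓
(qa_pass, interview): qa_pass overlaps interview ✓
(sync_call, deploy): sync_call overlaps deploy ✓
(triage, interview): triage overlaps interview ✓
Count: 5.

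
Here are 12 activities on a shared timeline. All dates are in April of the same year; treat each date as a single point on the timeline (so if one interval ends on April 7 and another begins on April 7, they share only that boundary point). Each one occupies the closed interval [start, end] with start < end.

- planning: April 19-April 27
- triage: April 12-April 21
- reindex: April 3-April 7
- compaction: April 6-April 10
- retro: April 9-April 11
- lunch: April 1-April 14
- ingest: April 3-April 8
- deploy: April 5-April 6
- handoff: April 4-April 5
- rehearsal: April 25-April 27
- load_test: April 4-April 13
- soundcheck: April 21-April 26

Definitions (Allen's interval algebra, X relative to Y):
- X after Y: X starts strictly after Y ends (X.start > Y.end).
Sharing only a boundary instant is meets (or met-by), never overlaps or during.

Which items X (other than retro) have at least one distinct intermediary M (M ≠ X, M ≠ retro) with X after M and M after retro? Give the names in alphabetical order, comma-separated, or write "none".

Target retro = [April 9, April 11].
Intermediaries M with M after retro: planning, rehearsal, soundcheck, triage.
Via planning — items with X after planning: none.
Via rehearsal — items with X after rehearsal: none.
Via soundcheck — items with X after soundcheck: none.
Via triage — items with X after triage: rehearsal.
Union: rehearsal.

rehearsal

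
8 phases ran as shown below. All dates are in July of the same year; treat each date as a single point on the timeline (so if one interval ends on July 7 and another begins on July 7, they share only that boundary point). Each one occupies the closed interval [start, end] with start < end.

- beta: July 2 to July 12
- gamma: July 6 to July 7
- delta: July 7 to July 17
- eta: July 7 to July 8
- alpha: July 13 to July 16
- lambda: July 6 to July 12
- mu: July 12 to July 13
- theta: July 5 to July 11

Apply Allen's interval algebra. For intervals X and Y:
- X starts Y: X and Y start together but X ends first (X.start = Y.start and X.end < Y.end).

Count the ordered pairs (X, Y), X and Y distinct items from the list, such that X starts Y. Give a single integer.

2

Checking all 56 ordered pairs for relation 'starts'; matching pairs in alphabetical order:
(eta, delta): eta starts delta ✓
(gamma, lambda): gamma starts lambda ✓
Count: 2.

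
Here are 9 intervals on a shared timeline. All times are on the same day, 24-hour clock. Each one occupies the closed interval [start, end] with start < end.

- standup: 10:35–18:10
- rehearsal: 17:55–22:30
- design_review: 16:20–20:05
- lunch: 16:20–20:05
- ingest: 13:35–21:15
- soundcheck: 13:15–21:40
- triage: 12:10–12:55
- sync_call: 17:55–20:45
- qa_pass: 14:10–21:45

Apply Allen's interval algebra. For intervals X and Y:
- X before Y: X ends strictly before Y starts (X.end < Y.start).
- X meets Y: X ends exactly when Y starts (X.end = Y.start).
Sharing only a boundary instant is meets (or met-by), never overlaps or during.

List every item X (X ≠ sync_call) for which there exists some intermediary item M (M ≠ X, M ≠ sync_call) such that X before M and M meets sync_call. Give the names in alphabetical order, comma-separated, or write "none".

none

Target sync_call = [17:55, 20:45].
Intermediaries M with M meets sync_call: none.
Union: none.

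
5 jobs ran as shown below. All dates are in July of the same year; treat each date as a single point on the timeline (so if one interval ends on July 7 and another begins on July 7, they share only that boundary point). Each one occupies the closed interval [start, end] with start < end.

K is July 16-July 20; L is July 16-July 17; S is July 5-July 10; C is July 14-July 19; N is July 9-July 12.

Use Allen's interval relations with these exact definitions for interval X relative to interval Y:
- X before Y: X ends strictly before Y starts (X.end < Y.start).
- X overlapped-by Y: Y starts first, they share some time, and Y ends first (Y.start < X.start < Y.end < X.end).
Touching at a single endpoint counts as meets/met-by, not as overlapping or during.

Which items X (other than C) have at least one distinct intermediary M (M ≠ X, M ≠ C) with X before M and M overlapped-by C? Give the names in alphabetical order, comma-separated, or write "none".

N, S

Target C = [July 14, July 19].
Intermediaries M with M overlapped-by C: K.
Via K — items with X before K: N, S.
Union: N, S.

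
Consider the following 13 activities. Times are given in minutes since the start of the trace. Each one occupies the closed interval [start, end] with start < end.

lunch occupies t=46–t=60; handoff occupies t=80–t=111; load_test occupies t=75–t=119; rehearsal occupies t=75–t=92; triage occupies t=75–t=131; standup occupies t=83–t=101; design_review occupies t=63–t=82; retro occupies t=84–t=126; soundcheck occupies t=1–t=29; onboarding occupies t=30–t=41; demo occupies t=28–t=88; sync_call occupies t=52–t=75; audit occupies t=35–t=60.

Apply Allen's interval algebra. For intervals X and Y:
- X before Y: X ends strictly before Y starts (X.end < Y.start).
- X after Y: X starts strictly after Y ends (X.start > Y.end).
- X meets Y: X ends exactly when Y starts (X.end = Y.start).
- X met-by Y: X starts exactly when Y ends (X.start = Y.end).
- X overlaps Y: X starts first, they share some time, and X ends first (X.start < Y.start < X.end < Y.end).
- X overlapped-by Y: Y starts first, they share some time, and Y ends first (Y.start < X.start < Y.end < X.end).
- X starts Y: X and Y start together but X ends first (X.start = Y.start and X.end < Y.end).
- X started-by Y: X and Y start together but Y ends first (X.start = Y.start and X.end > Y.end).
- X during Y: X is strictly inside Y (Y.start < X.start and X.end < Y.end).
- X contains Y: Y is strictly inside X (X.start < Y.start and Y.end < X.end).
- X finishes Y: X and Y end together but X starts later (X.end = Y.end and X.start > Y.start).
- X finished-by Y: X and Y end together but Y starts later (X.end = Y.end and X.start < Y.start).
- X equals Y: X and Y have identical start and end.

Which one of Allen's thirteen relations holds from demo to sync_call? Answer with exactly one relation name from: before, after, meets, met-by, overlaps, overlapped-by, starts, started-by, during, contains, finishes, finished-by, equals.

demo = [t=28, t=88]; sync_call = [t=52, t=75].
Compare endpoints: demo.start < sync_call.start, demo.start < sync_call.end, demo.end > sync_call.start, demo.end > sync_call.end.
That pattern is 'contains'.

contains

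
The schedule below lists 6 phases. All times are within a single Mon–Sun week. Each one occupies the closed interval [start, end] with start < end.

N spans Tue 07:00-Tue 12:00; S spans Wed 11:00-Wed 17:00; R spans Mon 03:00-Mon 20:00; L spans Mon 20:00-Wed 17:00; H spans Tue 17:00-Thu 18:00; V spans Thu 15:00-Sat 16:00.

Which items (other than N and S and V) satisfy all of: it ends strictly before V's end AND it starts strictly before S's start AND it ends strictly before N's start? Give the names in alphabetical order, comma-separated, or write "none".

R

Conditions: its end is strictly before V's end (X.end < Sat 16:00) AND its start is strictly before S's start (X.start < Wed 11:00) AND its end is strictly before N's start (X.end < Tue 07:00).
H: end Thu 18:00 < Sat 16:00? ✓; start Tue 17:00 < Wed 11:00? ✓; end Thu 18:00 < Tue 07:00? ✗ → no.
L: end Wed 17:00 < Sat 16:00? ✓; start Mon 20:00 < Wed 11:00? ✓; end Wed 17:00 < Tue 07:00? ✗ → no.
R: end Mon 20:00 < Sat 16:00? ✓; start Mon 03:00 < Wed 11:00? ✓; end Mon 20:00 < Tue 07:00? ✓ → yes.
Result: R.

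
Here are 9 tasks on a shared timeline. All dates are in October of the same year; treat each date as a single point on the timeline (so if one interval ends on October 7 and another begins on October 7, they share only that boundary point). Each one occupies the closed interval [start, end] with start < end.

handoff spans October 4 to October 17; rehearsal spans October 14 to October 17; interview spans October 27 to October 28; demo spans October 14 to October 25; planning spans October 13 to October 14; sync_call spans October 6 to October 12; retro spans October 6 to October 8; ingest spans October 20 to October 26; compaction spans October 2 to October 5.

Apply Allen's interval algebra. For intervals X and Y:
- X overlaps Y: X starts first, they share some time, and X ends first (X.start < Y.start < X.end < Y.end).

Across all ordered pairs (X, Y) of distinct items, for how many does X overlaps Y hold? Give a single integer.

Checking all 72 ordered pairs for relation 'overlaps'; matching pairs in alphabetical order:
(compaction, handoff): compaction overlaps handoff ✓
(demo, ingest): demo overlaps ingest ✓
(handoff, demo): handoff overlaps demo ✓
Count: 3.

3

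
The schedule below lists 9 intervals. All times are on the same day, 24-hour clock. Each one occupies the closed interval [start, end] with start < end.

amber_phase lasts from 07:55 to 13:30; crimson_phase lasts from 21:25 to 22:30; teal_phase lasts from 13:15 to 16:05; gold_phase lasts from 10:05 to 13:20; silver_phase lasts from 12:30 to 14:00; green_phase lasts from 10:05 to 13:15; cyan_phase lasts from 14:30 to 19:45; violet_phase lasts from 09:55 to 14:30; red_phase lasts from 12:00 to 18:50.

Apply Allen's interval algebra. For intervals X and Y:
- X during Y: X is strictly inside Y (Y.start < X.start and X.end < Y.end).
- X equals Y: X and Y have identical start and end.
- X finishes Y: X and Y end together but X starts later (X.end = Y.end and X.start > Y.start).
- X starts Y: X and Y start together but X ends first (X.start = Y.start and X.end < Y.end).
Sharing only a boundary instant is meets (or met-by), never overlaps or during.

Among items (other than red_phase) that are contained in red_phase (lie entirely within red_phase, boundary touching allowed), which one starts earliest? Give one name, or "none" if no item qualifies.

silver_phase

Target red_phase = [12:00, 18:50].
amber_phase [07:55, 13:30] → overlaps → excluded.
crimson_phase [21:25, 22:30] → after → excluded.
cyan_phase [14:30, 19:45] → overlapped-by → excluded.
gold_phase [10:05, 13:20] → overlaps → excluded.
green_phase [10:05, 13:15] → overlaps → excluded.
silver_phase [12:30, 14:00] → during → candidate.
teal_phase [13:15, 16:05] → during → candidate.
violet_phase [09:55, 14:30] → overlaps → excluded.
Among candidates, earliest start is 12:30 → silver_phase.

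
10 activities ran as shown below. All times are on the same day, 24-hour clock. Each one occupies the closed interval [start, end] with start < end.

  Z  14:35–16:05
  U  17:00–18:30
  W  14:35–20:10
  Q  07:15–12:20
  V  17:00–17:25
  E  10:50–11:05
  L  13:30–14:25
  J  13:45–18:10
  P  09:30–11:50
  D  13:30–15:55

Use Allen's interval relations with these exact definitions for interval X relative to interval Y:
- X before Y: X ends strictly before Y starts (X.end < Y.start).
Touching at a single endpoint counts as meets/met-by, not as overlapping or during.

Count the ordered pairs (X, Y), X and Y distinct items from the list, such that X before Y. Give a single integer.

29

Checking all 90 ordered pairs for relation 'before'; matching pairs in alphabetical order:
(D, U): D before U ✓
(D, V): D before V ✓
(E, D): E before D ✓
(E, J): E before J ✓
(E, L): E before L ✓
(E, U): E before U ✓
(E, V): E before V ✓
(E, W): E before W ✓
(E, Z): E before Z ✓
(L, U): L before U ✓
(L, V): L before V ✓
(L, W): L before W ✓
(L, Z): L before Z ✓
(P, D): P before D ✓
(P, J): P before J ✓
(P, L): P before L ✓
(P, U): P before U ✓
(P, V): P before V ✓
(P, W): P before W ✓
(P, Z): P before Z ✓
(Q, D): Q before D ✓
(Q, J): Q before J ✓
(Q, L): Q before L ✓
(Q, U): Q before U ✓
... plus 5 further pairs not listed.
Count: 29.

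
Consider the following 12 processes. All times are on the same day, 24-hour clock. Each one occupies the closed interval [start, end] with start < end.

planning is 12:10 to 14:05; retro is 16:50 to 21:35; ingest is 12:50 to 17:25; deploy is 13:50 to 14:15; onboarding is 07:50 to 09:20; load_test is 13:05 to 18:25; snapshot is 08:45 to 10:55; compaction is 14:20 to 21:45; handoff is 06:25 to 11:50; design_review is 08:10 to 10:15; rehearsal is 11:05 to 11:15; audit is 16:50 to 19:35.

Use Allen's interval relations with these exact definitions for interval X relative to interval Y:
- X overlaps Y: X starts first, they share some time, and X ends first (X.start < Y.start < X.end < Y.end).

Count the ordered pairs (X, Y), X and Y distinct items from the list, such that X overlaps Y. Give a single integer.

Checking all 132 ordered pairs for relation 'overlaps'; matching pairs in alphabetical order:
(design_review, snapshot): design_review overlaps snapshot ✓
(ingest, audit): ingest overlaps audit ✓
(ingest, compaction): ingest overlaps compaction ✓
(ingest, load_test): ingest overlaps load_test ✓
(ingest, retro): ingest overlaps retro ✓
(load_test, audit): load_test overlaps audit ✓
(load_test, compaction): load_test overlaps compaction ✓
(load_test, retro): load_test overlaps retro ✓
(onboarding, design_review): onboarding overlaps design_review ✓
(onboarding, snapshot): onboarding overlaps snapshot ✓
(planning, deploy): planning overlaps deploy ✓
(planning, ingest): planning overlaps ingest ✓
(planning, load_test): planning overlaps load_test ✓
Count: 13.

13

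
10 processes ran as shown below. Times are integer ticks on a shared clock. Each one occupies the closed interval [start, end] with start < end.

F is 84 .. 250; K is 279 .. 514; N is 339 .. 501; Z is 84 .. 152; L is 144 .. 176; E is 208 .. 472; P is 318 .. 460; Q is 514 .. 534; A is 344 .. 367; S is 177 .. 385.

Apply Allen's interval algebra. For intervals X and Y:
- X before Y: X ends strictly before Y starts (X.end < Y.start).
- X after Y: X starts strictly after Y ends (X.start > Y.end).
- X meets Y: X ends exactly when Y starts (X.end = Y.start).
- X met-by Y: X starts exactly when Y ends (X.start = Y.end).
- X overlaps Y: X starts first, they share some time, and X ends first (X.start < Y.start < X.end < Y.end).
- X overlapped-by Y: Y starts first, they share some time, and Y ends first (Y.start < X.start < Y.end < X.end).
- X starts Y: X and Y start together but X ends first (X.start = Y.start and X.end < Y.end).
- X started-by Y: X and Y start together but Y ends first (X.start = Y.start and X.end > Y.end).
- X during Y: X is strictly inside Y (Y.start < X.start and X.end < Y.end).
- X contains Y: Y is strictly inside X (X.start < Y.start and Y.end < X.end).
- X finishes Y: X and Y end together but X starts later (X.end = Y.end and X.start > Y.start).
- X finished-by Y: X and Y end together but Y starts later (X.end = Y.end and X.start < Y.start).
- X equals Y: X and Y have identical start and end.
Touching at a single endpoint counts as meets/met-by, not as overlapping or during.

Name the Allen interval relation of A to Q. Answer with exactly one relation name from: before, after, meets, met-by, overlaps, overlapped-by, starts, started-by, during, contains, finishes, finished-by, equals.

A = [344, 367]; Q = [514, 534].
Compare endpoints: A.start < Q.start, A.start < Q.end, A.end < Q.start, A.end < Q.end.
That pattern is 'before'.

before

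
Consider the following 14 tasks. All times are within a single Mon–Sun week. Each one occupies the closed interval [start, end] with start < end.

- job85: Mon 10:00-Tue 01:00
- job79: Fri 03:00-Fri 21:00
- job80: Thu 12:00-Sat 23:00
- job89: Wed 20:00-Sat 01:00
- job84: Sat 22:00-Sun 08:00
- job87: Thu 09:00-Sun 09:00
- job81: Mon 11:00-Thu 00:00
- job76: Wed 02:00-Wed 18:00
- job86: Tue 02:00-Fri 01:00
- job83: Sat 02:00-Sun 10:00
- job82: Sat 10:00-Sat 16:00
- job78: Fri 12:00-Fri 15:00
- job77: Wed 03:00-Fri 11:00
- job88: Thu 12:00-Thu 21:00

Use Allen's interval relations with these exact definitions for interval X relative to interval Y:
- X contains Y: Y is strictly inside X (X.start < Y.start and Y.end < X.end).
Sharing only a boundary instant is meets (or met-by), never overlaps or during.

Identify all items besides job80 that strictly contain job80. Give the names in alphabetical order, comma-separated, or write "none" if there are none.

Target job80 = [Thu 12:00, Sat 23:00].
job76 [Wed 02:00, Wed 18:00] → before → no.
job77 [Wed 03:00, Fri 11:00] → overlaps → no.
job78 [Fri 12:00, Fri 15:00] → during → no.
job79 [Fri 03:00, Fri 21:00] → during → no.
job81 [Mon 11:00, Thu 00:00] → before → no.
job82 [Sat 10:00, Sat 16:00] → during → no.
job83 [Sat 02:00, Sun 10:00] → overlapped-by → no.
job84 [Sat 22:00, Sun 08:00] → overlapped-by → no.
job85 [Mon 10:00, Tue 01:00] → before → no.
job86 [Tue 02:00, Fri 01:00] → overlaps → no.
job87 [Thu 09:00, Sun 09:00] → contains → yes.
job88 [Thu 12:00, Thu 21:00] → starts → no.
job89 [Wed 20:00, Sat 01:00] → overlaps → no.
Result: job87.

job87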